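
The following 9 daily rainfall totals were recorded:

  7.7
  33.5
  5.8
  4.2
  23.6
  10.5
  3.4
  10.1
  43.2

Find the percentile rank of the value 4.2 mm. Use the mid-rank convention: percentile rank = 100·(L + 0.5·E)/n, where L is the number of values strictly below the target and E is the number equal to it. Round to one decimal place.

Sorted: 3.4, 4.2, 5.8, 7.7, 10.1, 10.5, 23.6, 33.5, 43.2.
Count below 4.2: L = 1; count equal: E = 1; n = 9.
Percentile rank = 100·(1 + 0.5·1)/9 = 100·1.5/9 = 16.67.

16.7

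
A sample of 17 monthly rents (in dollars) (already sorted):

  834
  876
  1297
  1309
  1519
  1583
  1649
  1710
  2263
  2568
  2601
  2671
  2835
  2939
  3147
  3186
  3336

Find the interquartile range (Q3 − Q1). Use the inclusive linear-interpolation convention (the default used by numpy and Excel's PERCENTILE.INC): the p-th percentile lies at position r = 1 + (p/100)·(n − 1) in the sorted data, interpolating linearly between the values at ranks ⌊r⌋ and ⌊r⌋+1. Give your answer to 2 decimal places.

1316.00

n = 17.
P25: r = 5 (integer) → 1519.
P75: r = 13 (integer) → 2835.
Difference: 2835 − 1519 = 1316.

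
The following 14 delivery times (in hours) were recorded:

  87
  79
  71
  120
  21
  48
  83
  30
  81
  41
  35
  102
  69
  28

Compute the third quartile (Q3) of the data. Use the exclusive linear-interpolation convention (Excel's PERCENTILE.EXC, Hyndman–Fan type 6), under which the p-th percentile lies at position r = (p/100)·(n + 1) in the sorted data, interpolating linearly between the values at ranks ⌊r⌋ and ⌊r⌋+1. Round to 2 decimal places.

84.00

Sorted: 21, 28, 30, 35, 41, 48, 69, 71, 79, 81, 83, 87, 102, 120.
n = 14.
r = (75/100)·(14 + 1) = 11.25.
Rank 11 is 83 and rank 12 is 87.
Interpolate: 83 + 0.25·(87 − 83) = 83 + 0.25·4 = 84.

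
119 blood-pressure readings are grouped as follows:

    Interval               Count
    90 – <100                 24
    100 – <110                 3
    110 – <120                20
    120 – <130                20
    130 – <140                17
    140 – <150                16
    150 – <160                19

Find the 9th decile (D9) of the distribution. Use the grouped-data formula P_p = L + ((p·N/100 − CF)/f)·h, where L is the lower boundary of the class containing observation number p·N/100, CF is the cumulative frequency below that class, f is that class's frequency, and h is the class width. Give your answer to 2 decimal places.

153.74

N = 119; target position k = 90/100 · 119 = 107.1.
Cumulative frequencies: 24, 27, 47, 67, 84, 100, 119.
Observation 107.1 falls in the class 150 – <160.
L = 150, CF = 100, f = 19, h = 10.
P90 = 150 + ((107.1 − 100)/19)·10 = 150 + 3.73684 = 153.737.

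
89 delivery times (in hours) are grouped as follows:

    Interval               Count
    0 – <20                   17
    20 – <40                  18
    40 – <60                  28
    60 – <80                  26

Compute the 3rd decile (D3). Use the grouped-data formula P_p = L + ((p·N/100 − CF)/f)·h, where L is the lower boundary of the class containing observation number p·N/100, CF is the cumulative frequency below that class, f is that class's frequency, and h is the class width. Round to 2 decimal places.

30.78

N = 89; target position k = 30/100 · 89 = 26.7.
Cumulative frequencies: 17, 35, 63, 89.
Observation 26.7 falls in the class 20 – <40.
L = 20, CF = 17, f = 18, h = 20.
P30 = 20 + ((26.7 − 17)/18)·20 = 20 + 10.7778 = 30.7778.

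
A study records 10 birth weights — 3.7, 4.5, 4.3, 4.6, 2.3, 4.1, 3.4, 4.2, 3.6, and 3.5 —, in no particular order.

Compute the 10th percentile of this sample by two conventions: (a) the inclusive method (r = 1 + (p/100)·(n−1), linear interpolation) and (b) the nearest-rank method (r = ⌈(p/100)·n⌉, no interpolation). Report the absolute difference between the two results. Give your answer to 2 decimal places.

0.99

Sorted: 2.3, 3.4, 3.5, 3.6, 3.7, 4.1, 4.2, 4.3, 4.5, 4.6.
n = 10.
(a) r = 1.9; between ranks 1 (2.3) and 2 (3.4): 3.29.
(b) the nearest-rank method: rank 1 → 2.3.
|3.29 − 2.3| = 0.99.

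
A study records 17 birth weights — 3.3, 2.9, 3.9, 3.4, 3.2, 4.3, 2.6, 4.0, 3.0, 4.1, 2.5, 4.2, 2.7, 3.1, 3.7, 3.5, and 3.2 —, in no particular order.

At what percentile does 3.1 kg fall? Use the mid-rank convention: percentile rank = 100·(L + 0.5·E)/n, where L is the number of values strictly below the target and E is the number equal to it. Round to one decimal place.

Sorted: 2.5, 2.6, 2.7, 2.9, 3.0, 3.1, 3.2, 3.2, 3.3, 3.4, 3.5, 3.7, 3.9, 4.0, 4.1, 4.2, 4.3.
Count below 3.1: L = 5; count equal: E = 1; n = 17.
Percentile rank = 100·(5 + 0.5·1)/17 = 100·5.5/17 = 32.35.

32.4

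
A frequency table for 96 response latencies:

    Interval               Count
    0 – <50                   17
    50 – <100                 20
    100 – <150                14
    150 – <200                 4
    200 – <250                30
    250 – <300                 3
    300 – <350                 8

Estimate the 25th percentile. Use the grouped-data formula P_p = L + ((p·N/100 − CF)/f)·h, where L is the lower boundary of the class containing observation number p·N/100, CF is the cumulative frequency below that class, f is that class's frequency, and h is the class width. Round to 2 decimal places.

67.50

N = 96; target position k = 25/100 · 96 = 24.
Cumulative frequencies: 17, 37, 51, 55, 85, 88, 96.
Observation 24 falls in the class 50 – <100.
L = 50, CF = 17, f = 20, h = 50.
P25 = 50 + ((24 − 17)/20)·50 = 50 + 17.5 = 67.5.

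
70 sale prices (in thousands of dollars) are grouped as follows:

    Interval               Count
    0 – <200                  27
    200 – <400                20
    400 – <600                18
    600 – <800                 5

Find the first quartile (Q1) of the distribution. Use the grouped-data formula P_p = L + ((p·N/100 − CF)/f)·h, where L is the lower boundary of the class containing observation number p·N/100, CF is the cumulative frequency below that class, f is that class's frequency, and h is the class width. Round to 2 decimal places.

129.63

N = 70; target position k = 25/100 · 70 = 17.5.
Cumulative frequencies: 27, 47, 65, 70.
Observation 17.5 falls in the class 0 – <200.
L = 0, CF = 0, f = 27, h = 200.
P25 = 0 + ((17.5 − 0)/27)·200 = 0 + 129.63 = 129.63.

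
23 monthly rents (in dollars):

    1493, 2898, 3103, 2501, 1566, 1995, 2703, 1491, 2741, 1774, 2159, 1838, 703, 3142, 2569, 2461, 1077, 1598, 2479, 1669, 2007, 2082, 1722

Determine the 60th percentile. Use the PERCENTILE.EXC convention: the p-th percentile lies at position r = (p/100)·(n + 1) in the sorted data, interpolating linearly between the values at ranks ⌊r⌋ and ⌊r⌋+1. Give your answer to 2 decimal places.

2279.80

Sorted: 703, 1077, 1491, 1493, 1566, 1598, 1669, 1722, 1774, 1838, 1995, 2007, 2082, 2159, 2461, 2479, 2501, 2569, 2703, 2741, 2898, 3103, 3142.
n = 23.
r = (60/100)·(23 + 1) = 14.4.
Rank 14 is 2159 and rank 15 is 2461.
Interpolate: 2159 + 0.4·(2461 − 2159) = 2159 + 0.4·302 = 2279.8.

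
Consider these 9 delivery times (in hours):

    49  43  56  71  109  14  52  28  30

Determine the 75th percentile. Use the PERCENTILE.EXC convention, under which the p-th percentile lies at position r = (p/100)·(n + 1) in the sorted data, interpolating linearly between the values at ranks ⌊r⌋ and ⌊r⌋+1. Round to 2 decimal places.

Sorted: 14, 28, 30, 43, 49, 52, 56, 71, 109.
n = 9.
r = (75/100)·(9 + 1) = 7.5.
Rank 7 is 56 and rank 8 is 71.
Interpolate: 56 + 0.5·(71 − 56) = 56 + 0.5·15 = 63.5.

63.50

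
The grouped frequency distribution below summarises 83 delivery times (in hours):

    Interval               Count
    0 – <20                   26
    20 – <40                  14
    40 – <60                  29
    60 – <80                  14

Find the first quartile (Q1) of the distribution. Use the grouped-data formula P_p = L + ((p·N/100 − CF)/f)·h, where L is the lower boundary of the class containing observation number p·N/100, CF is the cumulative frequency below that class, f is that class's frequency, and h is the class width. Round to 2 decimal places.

15.96

N = 83; target position k = 25/100 · 83 = 20.75.
Cumulative frequencies: 26, 40, 69, 83.
Observation 20.75 falls in the class 0 – <20.
L = 0, CF = 0, f = 26, h = 20.
P25 = 0 + ((20.75 − 0)/26)·20 = 0 + 15.9615 = 15.9615.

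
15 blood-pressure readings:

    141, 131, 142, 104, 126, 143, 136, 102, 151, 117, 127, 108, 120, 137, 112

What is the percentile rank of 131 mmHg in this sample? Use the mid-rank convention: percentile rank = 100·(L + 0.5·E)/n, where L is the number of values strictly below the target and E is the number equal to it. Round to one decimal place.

56.7

Sorted: 102, 104, 108, 112, 117, 120, 126, 127, 131, 136, 137, 141, 142, 143, 151.
Count below 131: L = 8; count equal: E = 1; n = 15.
Percentile rank = 100·(8 + 0.5·1)/15 = 100·8.5/15 = 56.67.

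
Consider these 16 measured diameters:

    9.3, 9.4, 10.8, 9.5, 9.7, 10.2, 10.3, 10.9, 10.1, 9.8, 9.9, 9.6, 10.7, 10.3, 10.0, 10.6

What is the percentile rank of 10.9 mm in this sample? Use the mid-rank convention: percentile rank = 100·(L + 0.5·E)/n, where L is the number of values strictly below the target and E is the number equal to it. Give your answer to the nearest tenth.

96.9

Sorted: 9.3, 9.4, 9.5, 9.6, 9.7, 9.8, 9.9, 10.0, 10.1, 10.2, 10.3, 10.3, 10.6, 10.7, 10.8, 10.9.
Count below 10.9: L = 15; count equal: E = 1; n = 16.
Percentile rank = 100·(15 + 0.5·1)/16 = 100·15.5/16 = 96.88.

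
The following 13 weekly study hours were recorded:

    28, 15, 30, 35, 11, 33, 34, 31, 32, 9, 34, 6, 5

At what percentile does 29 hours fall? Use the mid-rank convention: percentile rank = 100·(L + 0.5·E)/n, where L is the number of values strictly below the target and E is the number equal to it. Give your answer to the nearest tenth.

Sorted: 5, 6, 9, 11, 15, 28, 30, 31, 32, 33, 34, 34, 35.
Count below 29: L = 6; count equal: E = 0; n = 13.
Percentile rank = 100·(6 + 0.5·0)/13 = 100·6/13 = 46.15.

46.2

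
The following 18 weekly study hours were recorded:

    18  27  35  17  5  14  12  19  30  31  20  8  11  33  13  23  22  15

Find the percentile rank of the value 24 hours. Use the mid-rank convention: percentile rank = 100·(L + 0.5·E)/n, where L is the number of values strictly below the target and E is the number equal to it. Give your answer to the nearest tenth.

72.2

Sorted: 5, 8, 11, 12, 13, 14, 15, 17, 18, 19, 20, 22, 23, 27, 30, 31, 33, 35.
Count below 24: L = 13; count equal: E = 0; n = 18.
Percentile rank = 100·(13 + 0.5·0)/18 = 100·13/18 = 72.22.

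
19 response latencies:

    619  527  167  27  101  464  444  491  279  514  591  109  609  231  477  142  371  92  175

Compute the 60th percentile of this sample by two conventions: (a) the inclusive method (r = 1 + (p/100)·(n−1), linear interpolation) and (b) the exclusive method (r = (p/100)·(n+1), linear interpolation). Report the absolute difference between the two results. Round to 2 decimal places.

Sorted: 27, 92, 101, 109, 142, 167, 175, 231, 279, 371, 444, 464, 477, 491, 514, 527, 591, 609, 619.
n = 19.
(a) r = 11.8; between ranks 11 (444) and 12 (464): 460.
(b) r = 12 → value at rank 12 = 464.
|460 − 464| = 4.

4.00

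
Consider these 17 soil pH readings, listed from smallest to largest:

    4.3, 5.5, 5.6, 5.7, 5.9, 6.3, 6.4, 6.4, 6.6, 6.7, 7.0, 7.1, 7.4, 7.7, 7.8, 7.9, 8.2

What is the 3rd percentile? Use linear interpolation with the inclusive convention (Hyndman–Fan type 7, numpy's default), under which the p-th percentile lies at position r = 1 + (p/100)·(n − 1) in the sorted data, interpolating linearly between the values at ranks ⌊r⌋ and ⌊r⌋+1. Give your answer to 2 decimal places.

n = 17.
r = 1 + (3/100)·(17 − 1) = 1 + 0.48 = 1.48.
Rank 1 is 4.3 and rank 2 is 5.5.
Interpolate: 4.3 + 0.48·(5.5 − 4.3) = 4.3 + 0.48·1.2 = 4.876.

4.88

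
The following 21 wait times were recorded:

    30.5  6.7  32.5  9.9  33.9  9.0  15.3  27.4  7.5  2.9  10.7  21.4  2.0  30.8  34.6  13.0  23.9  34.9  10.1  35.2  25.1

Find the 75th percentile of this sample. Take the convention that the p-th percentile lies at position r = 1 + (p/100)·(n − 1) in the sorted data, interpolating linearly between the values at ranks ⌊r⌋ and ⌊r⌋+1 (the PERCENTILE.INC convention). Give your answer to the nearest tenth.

Sorted: 2.0, 2.9, 6.7, 7.5, 9.0, 9.9, 10.1, 10.7, 13.0, 15.3, 21.4, 23.9, 25.1, 27.4, 30.5, 30.8, 32.5, 33.9, 34.6, 34.9, 35.2.
n = 21.
r = 1 + (75/100)·(21 − 1) = 1 + 15 = 16.
r is an integer, so P75 is the value at rank 16: 30.8.

30.8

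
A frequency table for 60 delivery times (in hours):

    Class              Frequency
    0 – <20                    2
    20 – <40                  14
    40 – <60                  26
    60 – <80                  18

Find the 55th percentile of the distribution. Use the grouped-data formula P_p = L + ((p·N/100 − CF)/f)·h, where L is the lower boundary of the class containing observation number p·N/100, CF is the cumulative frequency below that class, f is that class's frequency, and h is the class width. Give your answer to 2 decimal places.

53.08

N = 60; target position k = 55/100 · 60 = 33.
Cumulative frequencies: 2, 16, 42, 60.
Observation 33 falls in the class 40 – <60.
L = 40, CF = 16, f = 26, h = 20.
P55 = 40 + ((33 − 16)/26)·20 = 40 + 13.0769 = 53.0769.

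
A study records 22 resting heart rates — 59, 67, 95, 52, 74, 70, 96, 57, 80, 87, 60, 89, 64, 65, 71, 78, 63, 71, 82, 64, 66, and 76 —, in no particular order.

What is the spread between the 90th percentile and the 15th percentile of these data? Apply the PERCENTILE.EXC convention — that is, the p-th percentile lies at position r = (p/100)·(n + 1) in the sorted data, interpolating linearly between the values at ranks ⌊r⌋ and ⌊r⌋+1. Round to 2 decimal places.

Sorted: 52, 57, 59, 60, 63, 64, 64, 65, 66, 67, 70, 71, 71, 74, 76, 78, 80, 82, 87, 89, 95, 96.
n = 22.
P15: r = 3.45; ranks 3–4 are 59, 60; interpolating gives 59.45.
P90: r = 20.7; ranks 20–21 are 89, 95; interpolating gives 93.2.
Difference: 93.2 − 59.45 = 33.75.

33.75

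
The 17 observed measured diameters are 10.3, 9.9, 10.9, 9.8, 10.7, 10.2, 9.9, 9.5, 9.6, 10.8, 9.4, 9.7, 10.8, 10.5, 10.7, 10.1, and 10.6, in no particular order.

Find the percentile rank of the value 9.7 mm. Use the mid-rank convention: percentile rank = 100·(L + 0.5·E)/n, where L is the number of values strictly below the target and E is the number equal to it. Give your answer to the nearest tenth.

20.6

Sorted: 9.4, 9.5, 9.6, 9.7, 9.8, 9.9, 9.9, 10.1, 10.2, 10.3, 10.5, 10.6, 10.7, 10.7, 10.8, 10.8, 10.9.
Count below 9.7: L = 3; count equal: E = 1; n = 17.
Percentile rank = 100·(3 + 0.5·1)/17 = 100·3.5/17 = 20.59.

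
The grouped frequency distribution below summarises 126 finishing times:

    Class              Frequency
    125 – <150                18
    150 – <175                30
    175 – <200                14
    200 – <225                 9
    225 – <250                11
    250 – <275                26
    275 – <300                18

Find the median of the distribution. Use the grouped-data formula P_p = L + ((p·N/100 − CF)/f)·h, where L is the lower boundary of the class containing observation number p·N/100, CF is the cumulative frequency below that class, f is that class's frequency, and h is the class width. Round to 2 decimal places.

202.78

N = 126; target position k = 50/100 · 126 = 63.
Cumulative frequencies: 18, 48, 62, 71, 82, 108, 126.
Observation 63 falls in the class 200 – <225.
L = 200, CF = 62, f = 9, h = 25.
P50 = 200 + ((63 − 62)/9)·25 = 200 + 2.77778 = 202.778.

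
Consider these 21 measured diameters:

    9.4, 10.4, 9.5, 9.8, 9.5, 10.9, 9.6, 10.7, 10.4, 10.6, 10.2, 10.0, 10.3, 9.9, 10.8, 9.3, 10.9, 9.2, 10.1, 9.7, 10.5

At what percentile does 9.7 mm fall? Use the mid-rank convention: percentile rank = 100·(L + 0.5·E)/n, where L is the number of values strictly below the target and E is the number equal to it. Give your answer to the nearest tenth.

31.0

Sorted: 9.2, 9.3, 9.4, 9.5, 9.5, 9.6, 9.7, 9.8, 9.9, 10.0, 10.1, 10.2, 10.3, 10.4, 10.4, 10.5, 10.6, 10.7, 10.8, 10.9, 10.9.
Count below 9.7: L = 6; count equal: E = 1; n = 21.
Percentile rank = 100·(6 + 0.5·1)/21 = 100·6.5/21 = 30.95.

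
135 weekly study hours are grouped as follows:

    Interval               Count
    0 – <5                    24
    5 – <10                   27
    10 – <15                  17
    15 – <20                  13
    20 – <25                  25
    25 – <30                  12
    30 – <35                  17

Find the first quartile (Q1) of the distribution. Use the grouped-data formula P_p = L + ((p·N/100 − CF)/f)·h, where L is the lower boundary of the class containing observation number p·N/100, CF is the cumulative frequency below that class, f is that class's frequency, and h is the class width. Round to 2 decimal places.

N = 135; target position k = 25/100 · 135 = 33.75.
Cumulative frequencies: 24, 51, 68, 81, 106, 118, 135.
Observation 33.75 falls in the class 5 – <10.
L = 5, CF = 24, f = 27, h = 5.
P25 = 5 + ((33.75 − 24)/27)·5 = 5 + 1.80556 = 6.80556.

6.81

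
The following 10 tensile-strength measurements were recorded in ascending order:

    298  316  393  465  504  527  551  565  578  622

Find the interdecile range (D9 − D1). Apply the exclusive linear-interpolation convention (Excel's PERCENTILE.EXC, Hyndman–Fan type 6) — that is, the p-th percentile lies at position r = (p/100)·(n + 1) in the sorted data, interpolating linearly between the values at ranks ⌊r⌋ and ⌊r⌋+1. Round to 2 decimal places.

317.80

n = 10.
P10: r = 1.1; ranks 1–2 are 298, 316; interpolating gives 299.8.
P90: r = 9.9; ranks 9–10 are 578, 622; interpolating gives 617.6.
Difference: 617.6 − 299.8 = 317.8.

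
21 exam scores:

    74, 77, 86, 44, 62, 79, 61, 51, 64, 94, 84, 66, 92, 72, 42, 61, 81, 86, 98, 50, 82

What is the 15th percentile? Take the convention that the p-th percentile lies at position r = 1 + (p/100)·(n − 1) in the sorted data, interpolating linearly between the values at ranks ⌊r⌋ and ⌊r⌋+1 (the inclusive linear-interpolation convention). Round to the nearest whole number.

Sorted: 42, 44, 50, 51, 61, 61, 62, 64, 66, 72, 74, 77, 79, 81, 82, 84, 86, 86, 92, 94, 98.
n = 21.
r = 1 + (15/100)·(21 − 1) = 1 + 3 = 4.
r is an integer, so P15 is the value at rank 4: 51.

51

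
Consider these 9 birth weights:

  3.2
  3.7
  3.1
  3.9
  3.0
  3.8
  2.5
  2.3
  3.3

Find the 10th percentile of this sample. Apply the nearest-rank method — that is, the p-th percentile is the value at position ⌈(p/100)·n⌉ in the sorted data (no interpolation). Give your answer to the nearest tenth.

Sorted: 2.3, 2.5, 3.0, 3.1, 3.2, 3.3, 3.7, 3.8, 3.9.
n = 9.
Position = ⌈10/100 · 9⌉ = ⌈0.9⌉ = 1.
The value at rank 1 is 2.3.

2.3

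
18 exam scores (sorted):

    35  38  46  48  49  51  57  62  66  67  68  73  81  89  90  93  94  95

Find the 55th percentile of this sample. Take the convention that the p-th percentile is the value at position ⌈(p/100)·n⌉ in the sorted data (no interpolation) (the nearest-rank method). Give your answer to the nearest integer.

n = 18.
Position = ⌈55/100 · 18⌉ = ⌈9.9⌉ = 10.
The value at rank 10 is 67.

67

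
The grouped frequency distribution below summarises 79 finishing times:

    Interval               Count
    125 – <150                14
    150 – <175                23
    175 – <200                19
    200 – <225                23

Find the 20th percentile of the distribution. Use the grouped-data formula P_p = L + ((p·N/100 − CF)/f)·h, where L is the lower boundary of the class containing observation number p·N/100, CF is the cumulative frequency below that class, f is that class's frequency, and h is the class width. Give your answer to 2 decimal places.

151.96

N = 79; target position k = 20/100 · 79 = 15.8.
Cumulative frequencies: 14, 37, 56, 79.
Observation 15.8 falls in the class 150 – <175.
L = 150, CF = 14, f = 23, h = 25.
P20 = 150 + ((15.8 − 14)/23)·25 = 150 + 1.95652 = 151.957.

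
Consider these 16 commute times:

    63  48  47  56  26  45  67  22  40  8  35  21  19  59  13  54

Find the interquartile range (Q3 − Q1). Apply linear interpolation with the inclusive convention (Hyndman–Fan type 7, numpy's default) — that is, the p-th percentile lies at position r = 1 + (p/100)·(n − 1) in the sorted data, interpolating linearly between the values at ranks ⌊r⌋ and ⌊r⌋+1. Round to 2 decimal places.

32.75

Sorted: 8, 13, 19, 21, 22, 26, 35, 40, 45, 47, 48, 54, 56, 59, 63, 67.
n = 16.
P25: r = 4.75; ranks 4–5 are 21, 22; interpolating gives 21.75.
P75: r = 12.25; ranks 12–13 are 54, 56; interpolating gives 54.5.
Difference: 54.5 − 21.75 = 32.75.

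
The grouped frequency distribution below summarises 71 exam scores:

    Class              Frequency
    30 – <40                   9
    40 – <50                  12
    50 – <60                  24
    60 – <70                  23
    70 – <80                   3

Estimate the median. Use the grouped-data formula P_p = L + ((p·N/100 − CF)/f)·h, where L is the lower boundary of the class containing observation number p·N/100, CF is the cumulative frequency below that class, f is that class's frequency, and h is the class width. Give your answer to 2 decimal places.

N = 71; target position k = 50/100 · 71 = 35.5.
Cumulative frequencies: 9, 21, 45, 68, 71.
Observation 35.5 falls in the class 50 – <60.
L = 50, CF = 21, f = 24, h = 10.
P50 = 50 + ((35.5 − 21)/24)·10 = 50 + 6.04167 = 56.0417.

56.04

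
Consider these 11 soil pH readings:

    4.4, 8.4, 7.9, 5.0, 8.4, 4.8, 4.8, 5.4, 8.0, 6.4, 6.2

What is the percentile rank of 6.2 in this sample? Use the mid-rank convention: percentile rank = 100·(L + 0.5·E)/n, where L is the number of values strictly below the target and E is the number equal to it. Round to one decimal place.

Sorted: 4.4, 4.8, 4.8, 5.0, 5.4, 6.2, 6.4, 7.9, 8.0, 8.4, 8.4.
Count below 6.2: L = 5; count equal: E = 1; n = 11.
Percentile rank = 100·(5 + 0.5·1)/11 = 100·5.5/11 = 50.

50.0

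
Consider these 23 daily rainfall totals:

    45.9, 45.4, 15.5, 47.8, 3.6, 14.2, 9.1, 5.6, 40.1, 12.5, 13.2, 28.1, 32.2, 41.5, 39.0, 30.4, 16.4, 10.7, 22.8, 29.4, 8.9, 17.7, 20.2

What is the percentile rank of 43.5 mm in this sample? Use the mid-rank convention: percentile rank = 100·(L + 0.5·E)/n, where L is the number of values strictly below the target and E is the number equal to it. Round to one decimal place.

Sorted: 3.6, 5.6, 8.9, 9.1, 10.7, 12.5, 13.2, 14.2, 15.5, 16.4, 17.7, 20.2, 22.8, 28.1, 29.4, 30.4, 32.2, 39.0, 40.1, 41.5, 45.4, 45.9, 47.8.
Count below 43.5: L = 20; count equal: E = 0; n = 23.
Percentile rank = 100·(20 + 0.5·0)/23 = 100·20/23 = 86.96.

87.0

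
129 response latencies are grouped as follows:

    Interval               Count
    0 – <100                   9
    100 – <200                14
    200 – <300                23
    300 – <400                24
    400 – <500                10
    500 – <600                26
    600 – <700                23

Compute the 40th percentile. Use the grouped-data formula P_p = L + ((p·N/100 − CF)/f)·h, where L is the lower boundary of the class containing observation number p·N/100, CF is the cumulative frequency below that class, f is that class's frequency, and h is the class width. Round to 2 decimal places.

323.33

N = 129; target position k = 40/100 · 129 = 51.6.
Cumulative frequencies: 9, 23, 46, 70, 80, 106, 129.
Observation 51.6 falls in the class 300 – <400.
L = 300, CF = 46, f = 24, h = 100.
P40 = 300 + ((51.6 − 46)/24)·100 = 300 + 23.3333 = 323.333.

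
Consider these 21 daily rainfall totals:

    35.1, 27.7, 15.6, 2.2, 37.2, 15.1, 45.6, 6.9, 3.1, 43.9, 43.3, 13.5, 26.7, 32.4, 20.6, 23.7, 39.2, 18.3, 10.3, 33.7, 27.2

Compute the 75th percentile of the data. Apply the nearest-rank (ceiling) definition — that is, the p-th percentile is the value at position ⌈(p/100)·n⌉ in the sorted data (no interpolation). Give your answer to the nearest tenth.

35.1

Sorted: 2.2, 3.1, 6.9, 10.3, 13.5, 15.1, 15.6, 18.3, 20.6, 23.7, 26.7, 27.2, 27.7, 32.4, 33.7, 35.1, 37.2, 39.2, 43.3, 43.9, 45.6.
n = 21.
Position = ⌈75/100 · 21⌉ = ⌈15.75⌉ = 16.
The value at rank 16 is 35.1.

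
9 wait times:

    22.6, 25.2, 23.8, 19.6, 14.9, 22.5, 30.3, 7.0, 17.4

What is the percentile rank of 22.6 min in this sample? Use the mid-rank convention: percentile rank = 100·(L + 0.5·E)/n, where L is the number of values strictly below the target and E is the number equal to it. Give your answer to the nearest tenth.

Sorted: 7.0, 14.9, 17.4, 19.6, 22.5, 22.6, 23.8, 25.2, 30.3.
Count below 22.6: L = 5; count equal: E = 1; n = 9.
Percentile rank = 100·(5 + 0.5·1)/9 = 100·5.5/9 = 61.11.

61.1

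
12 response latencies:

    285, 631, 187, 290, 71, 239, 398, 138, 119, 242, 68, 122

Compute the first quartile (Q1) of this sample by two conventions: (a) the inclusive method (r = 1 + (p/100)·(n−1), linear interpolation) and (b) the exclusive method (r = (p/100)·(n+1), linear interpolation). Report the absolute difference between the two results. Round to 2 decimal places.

1.50

Sorted: 68, 71, 119, 122, 138, 187, 239, 242, 285, 290, 398, 631.
n = 12.
(a) r = 3.75; between ranks 3 (119) and 4 (122): 121.25.
(b) r = 3.25; between ranks 3 (119) and 4 (122): 119.75.
|121.25 − 119.75| = 1.5.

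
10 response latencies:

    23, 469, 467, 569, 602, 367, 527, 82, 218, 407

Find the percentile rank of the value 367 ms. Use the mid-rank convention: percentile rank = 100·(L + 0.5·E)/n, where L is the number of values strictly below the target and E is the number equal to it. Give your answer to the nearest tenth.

Sorted: 23, 82, 218, 367, 407, 467, 469, 527, 569, 602.
Count below 367: L = 3; count equal: E = 1; n = 10.
Percentile rank = 100·(3 + 0.5·1)/10 = 100·3.5/10 = 35.

35.0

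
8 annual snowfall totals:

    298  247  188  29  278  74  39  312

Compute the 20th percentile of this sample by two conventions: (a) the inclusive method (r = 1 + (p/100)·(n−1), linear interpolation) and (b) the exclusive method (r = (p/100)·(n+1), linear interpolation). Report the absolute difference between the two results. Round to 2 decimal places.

16.00

Sorted: 29, 39, 74, 188, 247, 278, 298, 312.
n = 8.
(a) r = 2.4; between ranks 2 (39) and 3 (74): 53.
(b) r = 1.8; between ranks 1 (29) and 2 (39): 37.
|53 − 37| = 16.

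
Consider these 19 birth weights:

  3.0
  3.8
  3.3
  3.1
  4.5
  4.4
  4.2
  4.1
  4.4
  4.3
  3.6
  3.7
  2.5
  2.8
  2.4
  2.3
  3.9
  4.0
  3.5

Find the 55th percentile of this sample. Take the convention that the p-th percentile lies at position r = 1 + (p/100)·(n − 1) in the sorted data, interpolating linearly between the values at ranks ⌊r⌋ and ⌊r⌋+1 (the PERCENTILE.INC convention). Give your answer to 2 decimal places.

3.79

Sorted: 2.3, 2.4, 2.5, 2.8, 3.0, 3.1, 3.3, 3.5, 3.6, 3.7, 3.8, 3.9, 4.0, 4.1, 4.2, 4.3, 4.4, 4.4, 4.5.
n = 19.
r = 1 + (55/100)·(19 − 1) = 1 + 9.9 = 10.9.
Rank 10 is 3.7 and rank 11 is 3.8.
Interpolate: 3.7 + 0.9·(3.8 − 3.7) = 3.7 + 0.9·0.1 = 3.79.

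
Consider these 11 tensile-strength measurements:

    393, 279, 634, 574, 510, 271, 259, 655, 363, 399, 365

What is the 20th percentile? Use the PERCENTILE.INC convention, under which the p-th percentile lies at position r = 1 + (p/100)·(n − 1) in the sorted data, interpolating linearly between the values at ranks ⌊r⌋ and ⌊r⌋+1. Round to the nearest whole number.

279

Sorted: 259, 271, 279, 363, 365, 393, 399, 510, 574, 634, 655.
n = 11.
r = 1 + (20/100)·(11 − 1) = 1 + 2 = 3.
r is an integer, so P20 is the value at rank 3: 279.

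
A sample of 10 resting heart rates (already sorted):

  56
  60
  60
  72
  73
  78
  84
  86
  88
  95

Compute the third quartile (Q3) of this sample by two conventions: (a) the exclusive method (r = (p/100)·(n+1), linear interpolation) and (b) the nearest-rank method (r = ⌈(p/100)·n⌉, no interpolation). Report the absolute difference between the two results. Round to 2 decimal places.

n = 10.
(a) r = 8.25; between ranks 8 (86) and 9 (88): 86.5.
(b) the nearest-rank method: rank 8 → 86.
|86.5 − 86| = 0.5.

0.50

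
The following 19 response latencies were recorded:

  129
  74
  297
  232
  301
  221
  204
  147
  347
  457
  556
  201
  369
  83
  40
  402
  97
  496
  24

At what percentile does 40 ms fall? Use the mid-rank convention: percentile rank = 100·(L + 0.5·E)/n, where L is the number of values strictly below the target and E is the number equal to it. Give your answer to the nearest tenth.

7.9

Sorted: 24, 40, 74, 83, 97, 129, 147, 201, 204, 221, 232, 297, 301, 347, 369, 402, 457, 496, 556.
Count below 40: L = 1; count equal: E = 1; n = 19.
Percentile rank = 100·(1 + 0.5·1)/19 = 100·1.5/19 = 7.895.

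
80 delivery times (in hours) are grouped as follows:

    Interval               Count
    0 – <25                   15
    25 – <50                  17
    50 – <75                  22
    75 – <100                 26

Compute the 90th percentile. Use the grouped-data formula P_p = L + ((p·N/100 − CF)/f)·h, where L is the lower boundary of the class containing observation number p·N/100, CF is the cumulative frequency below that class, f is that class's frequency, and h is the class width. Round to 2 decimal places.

92.31

N = 80; target position k = 90/100 · 80 = 72.
Cumulative frequencies: 15, 32, 54, 80.
Observation 72 falls in the class 75 – <100.
L = 75, CF = 54, f = 26, h = 25.
P90 = 75 + ((72 − 54)/26)·25 = 75 + 17.3077 = 92.3077.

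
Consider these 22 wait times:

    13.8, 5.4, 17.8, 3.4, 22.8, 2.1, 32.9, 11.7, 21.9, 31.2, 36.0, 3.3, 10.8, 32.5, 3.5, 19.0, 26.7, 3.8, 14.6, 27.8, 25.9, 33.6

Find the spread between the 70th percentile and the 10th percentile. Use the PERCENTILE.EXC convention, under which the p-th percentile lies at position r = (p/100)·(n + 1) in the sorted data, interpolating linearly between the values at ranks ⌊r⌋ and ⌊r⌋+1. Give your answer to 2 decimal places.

Sorted: 2.1, 3.3, 3.4, 3.5, 3.8, 5.4, 10.8, 11.7, 13.8, 14.6, 17.8, 19.0, 21.9, 22.8, 25.9, 26.7, 27.8, 31.2, 32.5, 32.9, 33.6, 36.0.
n = 22.
P10: r = 2.3; ranks 2–3 are 3.3, 3.4; interpolating gives 3.33.
P70: r = 16.1; ranks 16–17 are 26.7, 27.8; interpolating gives 26.81.
Difference: 26.81 − 3.33 = 23.48.

23.48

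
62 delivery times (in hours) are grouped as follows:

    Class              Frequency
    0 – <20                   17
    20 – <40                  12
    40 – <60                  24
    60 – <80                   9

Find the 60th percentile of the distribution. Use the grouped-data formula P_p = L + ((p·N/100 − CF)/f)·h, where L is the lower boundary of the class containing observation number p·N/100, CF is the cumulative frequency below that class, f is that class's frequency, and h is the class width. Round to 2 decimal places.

N = 62; target position k = 60/100 · 62 = 37.2.
Cumulative frequencies: 17, 29, 53, 62.
Observation 37.2 falls in the class 40 – <60.
L = 40, CF = 29, f = 24, h = 20.
P60 = 40 + ((37.2 − 29)/24)·20 = 40 + 6.83333 = 46.8333.

46.83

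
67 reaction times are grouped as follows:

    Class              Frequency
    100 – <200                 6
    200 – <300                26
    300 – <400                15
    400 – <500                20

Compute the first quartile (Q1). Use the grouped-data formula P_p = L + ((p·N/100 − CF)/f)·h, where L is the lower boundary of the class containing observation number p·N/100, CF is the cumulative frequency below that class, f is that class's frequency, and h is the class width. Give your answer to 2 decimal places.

241.35

N = 67; target position k = 25/100 · 67 = 16.75.
Cumulative frequencies: 6, 32, 47, 67.
Observation 16.75 falls in the class 200 – <300.
L = 200, CF = 6, f = 26, h = 100.
P25 = 200 + ((16.75 − 6)/26)·100 = 200 + 41.3462 = 241.346.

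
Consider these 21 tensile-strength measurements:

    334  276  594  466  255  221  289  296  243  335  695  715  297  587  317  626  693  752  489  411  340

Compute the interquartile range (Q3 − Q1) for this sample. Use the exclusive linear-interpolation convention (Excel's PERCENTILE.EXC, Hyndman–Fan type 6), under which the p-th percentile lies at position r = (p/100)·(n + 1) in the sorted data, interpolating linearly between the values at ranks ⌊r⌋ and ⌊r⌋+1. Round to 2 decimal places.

Sorted: 221, 243, 255, 276, 289, 296, 297, 317, 334, 335, 340, 411, 466, 489, 587, 594, 626, 693, 695, 715, 752.
n = 21.
P25: r = 5.5; ranks 5–6 are 289, 296; interpolating gives 292.5.
P75: r = 16.5; ranks 16–17 are 594, 626; interpolating gives 610.
Difference: 610 − 292.5 = 317.5.

317.50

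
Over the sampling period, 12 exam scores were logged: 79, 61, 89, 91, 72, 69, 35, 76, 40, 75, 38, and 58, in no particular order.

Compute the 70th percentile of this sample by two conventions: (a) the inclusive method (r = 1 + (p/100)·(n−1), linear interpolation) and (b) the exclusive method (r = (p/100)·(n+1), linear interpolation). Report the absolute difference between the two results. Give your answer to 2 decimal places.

Sorted: 35, 38, 40, 58, 61, 69, 72, 75, 76, 79, 89, 91.
n = 12.
(a) r = 8.7; between ranks 8 (75) and 9 (76): 75.7.
(b) r = 9.1; between ranks 9 (76) and 10 (79): 76.3.
|75.7 − 76.3| = 0.6.

0.60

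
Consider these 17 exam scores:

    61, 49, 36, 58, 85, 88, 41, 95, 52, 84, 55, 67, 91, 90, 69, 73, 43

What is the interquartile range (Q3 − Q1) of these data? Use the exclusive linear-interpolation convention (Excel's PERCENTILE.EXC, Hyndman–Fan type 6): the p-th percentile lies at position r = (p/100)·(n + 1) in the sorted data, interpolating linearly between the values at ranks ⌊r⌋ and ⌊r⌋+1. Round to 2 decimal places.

Sorted: 36, 41, 43, 49, 52, 55, 58, 61, 67, 69, 73, 84, 85, 88, 90, 91, 95.
n = 17.
P25: r = 4.5; ranks 4–5 are 49, 52; interpolating gives 50.5.
P75: r = 13.5; ranks 13–14 are 85, 88; interpolating gives 86.5.
Difference: 86.5 − 50.5 = 36.

36.00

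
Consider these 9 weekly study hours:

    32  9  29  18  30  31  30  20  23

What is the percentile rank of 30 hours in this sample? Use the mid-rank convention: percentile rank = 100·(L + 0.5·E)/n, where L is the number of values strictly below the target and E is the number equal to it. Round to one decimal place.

Sorted: 9, 18, 20, 23, 29, 30, 30, 31, 32.
Count below 30: L = 5; count equal: E = 2; n = 9.
Percentile rank = 100·(5 + 0.5·2)/9 = 100·6/9 = 66.67.

66.7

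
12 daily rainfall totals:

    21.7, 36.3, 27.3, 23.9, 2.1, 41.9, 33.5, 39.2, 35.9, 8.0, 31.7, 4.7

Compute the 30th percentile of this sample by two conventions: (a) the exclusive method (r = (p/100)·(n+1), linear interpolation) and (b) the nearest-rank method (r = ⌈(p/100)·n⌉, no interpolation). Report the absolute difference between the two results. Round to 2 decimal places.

1.37

Sorted: 2.1, 4.7, 8.0, 21.7, 23.9, 27.3, 31.7, 33.5, 35.9, 36.3, 39.2, 41.9.
n = 12.
(a) r = 3.9; between ranks 3 (8.0) and 4 (21.7): 20.33.
(b) the nearest-rank method: rank 4 → 21.7.
|20.33 − 21.7| = 1.37.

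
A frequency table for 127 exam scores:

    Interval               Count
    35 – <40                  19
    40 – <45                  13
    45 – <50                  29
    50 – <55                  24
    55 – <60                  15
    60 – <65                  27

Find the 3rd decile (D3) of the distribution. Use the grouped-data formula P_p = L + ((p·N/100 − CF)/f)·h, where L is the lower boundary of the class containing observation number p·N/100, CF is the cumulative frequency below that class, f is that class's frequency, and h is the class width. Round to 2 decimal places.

46.05

N = 127; target position k = 30/100 · 127 = 38.1.
Cumulative frequencies: 19, 32, 61, 85, 100, 127.
Observation 38.1 falls in the class 45 – <50.
L = 45, CF = 32, f = 29, h = 5.
P30 = 45 + ((38.1 − 32)/29)·5 = 45 + 1.05172 = 46.0517.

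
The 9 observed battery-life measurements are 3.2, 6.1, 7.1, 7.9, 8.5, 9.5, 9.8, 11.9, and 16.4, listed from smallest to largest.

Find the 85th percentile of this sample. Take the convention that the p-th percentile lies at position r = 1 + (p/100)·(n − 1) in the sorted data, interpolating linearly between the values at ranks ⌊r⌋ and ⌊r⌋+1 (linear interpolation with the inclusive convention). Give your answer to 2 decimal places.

n = 9.
r = 1 + (85/100)·(9 − 1) = 1 + 6.8 = 7.8.
Rank 7 is 9.8 and rank 8 is 11.9.
Interpolate: 9.8 + 0.8·(11.9 − 9.8) = 9.8 + 0.8·2.1 = 11.48.

11.48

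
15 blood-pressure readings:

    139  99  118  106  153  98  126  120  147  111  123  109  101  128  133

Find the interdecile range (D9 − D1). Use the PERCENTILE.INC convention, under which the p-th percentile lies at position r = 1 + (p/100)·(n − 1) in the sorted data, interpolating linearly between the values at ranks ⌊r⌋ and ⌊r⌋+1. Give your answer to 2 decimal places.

44.00

Sorted: 98, 99, 101, 106, 109, 111, 118, 120, 123, 126, 128, 133, 139, 147, 153.
n = 15.
P10: r = 2.4; ranks 2–3 are 99, 101; interpolating gives 99.8.
P90: r = 13.6; ranks 13–14 are 139, 147; interpolating gives 143.8.
Difference: 143.8 − 99.8 = 44.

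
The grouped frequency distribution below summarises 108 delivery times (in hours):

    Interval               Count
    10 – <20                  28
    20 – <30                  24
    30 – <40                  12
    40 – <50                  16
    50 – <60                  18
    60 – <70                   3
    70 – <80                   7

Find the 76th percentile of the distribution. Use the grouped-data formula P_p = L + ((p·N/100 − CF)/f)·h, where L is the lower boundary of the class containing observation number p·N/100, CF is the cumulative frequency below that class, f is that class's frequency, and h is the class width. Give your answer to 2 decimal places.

N = 108; target position k = 76/100 · 108 = 82.08.
Cumulative frequencies: 28, 52, 64, 80, 98, 101, 108.
Observation 82.08 falls in the class 50 – <60.
L = 50, CF = 80, f = 18, h = 10.
P76 = 50 + ((82.08 − 80)/18)·10 = 50 + 1.15556 = 51.1556.

51.16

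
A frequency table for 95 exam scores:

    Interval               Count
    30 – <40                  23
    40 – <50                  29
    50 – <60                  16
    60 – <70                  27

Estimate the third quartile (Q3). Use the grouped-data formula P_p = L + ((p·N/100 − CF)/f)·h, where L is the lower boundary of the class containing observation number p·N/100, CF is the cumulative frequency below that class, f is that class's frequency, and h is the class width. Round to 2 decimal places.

N = 95; target position k = 75/100 · 95 = 71.25.
Cumulative frequencies: 23, 52, 68, 95.
Observation 71.25 falls in the class 60 – <70.
L = 60, CF = 68, f = 27, h = 10.
P75 = 60 + ((71.25 − 68)/27)·10 = 60 + 1.2037 = 61.2037.

61.20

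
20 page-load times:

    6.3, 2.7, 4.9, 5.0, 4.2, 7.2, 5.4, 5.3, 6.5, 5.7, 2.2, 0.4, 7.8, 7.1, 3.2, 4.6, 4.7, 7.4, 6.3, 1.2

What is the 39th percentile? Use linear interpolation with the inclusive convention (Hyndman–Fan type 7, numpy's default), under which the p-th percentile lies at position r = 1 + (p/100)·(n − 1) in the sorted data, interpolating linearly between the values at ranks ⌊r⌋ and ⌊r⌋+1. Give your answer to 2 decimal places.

4.78

Sorted: 0.4, 1.2, 2.2, 2.7, 3.2, 4.2, 4.6, 4.7, 4.9, 5.0, 5.3, 5.4, 5.7, 6.3, 6.3, 6.5, 7.1, 7.2, 7.4, 7.8.
n = 20.
r = 1 + (39/100)·(20 − 1) = 1 + 7.41 = 8.41.
Rank 8 is 4.7 and rank 9 is 4.9.
Interpolate: 4.7 + 0.41·(4.9 − 4.7) = 4.7 + 0.41·0.2 = 4.782.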